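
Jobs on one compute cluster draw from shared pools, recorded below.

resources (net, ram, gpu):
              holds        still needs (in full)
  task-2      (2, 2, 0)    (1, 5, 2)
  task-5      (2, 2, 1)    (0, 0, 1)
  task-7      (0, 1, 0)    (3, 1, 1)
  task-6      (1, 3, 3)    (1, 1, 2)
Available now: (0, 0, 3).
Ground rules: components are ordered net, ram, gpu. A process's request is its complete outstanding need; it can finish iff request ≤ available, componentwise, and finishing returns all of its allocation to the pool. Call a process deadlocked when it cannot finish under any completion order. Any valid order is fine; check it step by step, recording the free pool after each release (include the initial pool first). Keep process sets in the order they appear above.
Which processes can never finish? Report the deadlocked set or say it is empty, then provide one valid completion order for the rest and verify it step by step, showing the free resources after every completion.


No process is deadlocked.
Key observation: no deadlock: task-5 fits now, and the freed resources carry the rest through.
The rest can finish in the order task-5, task-6, task-2, task-7. Walking it through:
  pool = (0, 0, 3)
  task-5 needs (0, 0, 1) <= (0, 0, 3) -> finishes; pool += (2, 2, 1) = (2, 2, 4)
  task-6 needs (1, 1, 2) <= (2, 2, 4) -> finishes; pool += (1, 3, 3) = (3, 5, 7)
  task-2 needs (1, 5, 2) <= (3, 5, 7) -> finishes; pool += (2, 2, 0) = (5, 7, 7)
  task-7 needs (3, 1, 1) <= (5, 7, 7) -> finishes; pool += (0, 1, 0) = (5, 8, 7)


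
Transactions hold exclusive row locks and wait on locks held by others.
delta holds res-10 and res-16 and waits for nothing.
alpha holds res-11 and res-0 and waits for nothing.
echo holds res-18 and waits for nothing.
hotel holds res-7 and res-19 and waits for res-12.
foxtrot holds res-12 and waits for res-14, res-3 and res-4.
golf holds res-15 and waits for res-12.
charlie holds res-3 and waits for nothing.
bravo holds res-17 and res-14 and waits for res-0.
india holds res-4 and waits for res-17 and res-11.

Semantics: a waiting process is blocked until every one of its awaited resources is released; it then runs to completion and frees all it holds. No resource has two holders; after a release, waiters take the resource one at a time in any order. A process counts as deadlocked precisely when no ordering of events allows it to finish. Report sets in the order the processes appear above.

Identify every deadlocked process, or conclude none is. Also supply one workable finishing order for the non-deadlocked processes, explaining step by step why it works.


No process is deadlocked.
Key observation: the waits form no ring: some process can always run, and its releases unblock the others one by one.
One completion order for the rest: alpha, charlie, delta, bravo, india, foxtrot, hotel, echo, golf.
Walking it through:
  run alpha (it waits on nothing); releases res-11 and res-0
  run charlie (it waits on nothing); releases res-3
  run delta (it waits on nothing); releases res-10 and res-16
  bravo waits on res-0 — all released -> runs and releases res-17 and res-14
  india waits on res-17 and res-11 — all released -> runs and releases res-4
  foxtrot waits on res-14, res-3 and res-4 — all released -> runs and releases res-12
  hotel waits on res-12 — all released -> runs and releases res-7 and res-19
  run echo (it waits on nothing); releases res-18
  golf waits on res-12 — all released -> runs and releases res-15


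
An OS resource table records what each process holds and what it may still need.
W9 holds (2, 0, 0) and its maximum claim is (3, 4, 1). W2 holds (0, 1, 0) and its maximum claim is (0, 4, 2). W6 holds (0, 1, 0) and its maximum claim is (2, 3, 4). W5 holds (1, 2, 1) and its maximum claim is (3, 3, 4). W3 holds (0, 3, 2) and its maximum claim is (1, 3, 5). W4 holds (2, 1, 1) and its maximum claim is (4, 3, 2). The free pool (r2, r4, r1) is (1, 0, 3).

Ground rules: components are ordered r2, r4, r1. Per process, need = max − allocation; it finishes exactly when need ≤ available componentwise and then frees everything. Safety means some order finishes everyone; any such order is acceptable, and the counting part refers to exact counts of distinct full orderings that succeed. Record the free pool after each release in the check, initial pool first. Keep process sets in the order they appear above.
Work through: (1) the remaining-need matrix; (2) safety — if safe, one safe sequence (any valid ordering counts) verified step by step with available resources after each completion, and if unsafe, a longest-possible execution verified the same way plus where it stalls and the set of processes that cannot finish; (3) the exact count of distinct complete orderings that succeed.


(1) Outstanding need per process (order r2, r4, r1):
  W9: (1, 4, 1)
  W2: (0, 3, 2)
  W6: (2, 2, 4)
  W5: (2, 1, 3)
  W3: (1, 0, 3)
  W4: (2, 2, 1)
(2) SAFE, for example via the order W3, W2, W9, W4, W6, W5.
Key observation: W3 marks the first exact bind of the order: its need (1, 0, 3) fits the free (1, 0, 3) with zero slack on a requested resource.
Walking it through:
  pool = (1, 0, 3)
  W3 needs (1, 0, 3) <= (1, 0, 3) -> finishes; pool += (0, 3, 2) = (1, 3, 5)
  W2 needs (0, 3, 2) <= (1, 3, 5) -> finishes; pool += (0, 1, 0) = (1, 4, 5)
  W9 needs (1, 4, 1) <= (1, 4, 5) -> finishes; pool += (2, 0, 0) = (3, 4, 5)
  W4 needs (2, 2, 1) <= (3, 4, 5) -> finishes; pool += (2, 1, 1) = (5, 5, 6)
  W6 needs (2, 2, 4) <= (5, 5, 6) -> finishes; pool += (0, 1, 0) = (5, 6, 6)
  W5 needs (2, 1, 3) <= (5, 6, 6) -> finishes; pool += (1, 2, 1) = (6, 8, 7)
(3) Exactly 6 of the possible complete orderings are safe sequences.


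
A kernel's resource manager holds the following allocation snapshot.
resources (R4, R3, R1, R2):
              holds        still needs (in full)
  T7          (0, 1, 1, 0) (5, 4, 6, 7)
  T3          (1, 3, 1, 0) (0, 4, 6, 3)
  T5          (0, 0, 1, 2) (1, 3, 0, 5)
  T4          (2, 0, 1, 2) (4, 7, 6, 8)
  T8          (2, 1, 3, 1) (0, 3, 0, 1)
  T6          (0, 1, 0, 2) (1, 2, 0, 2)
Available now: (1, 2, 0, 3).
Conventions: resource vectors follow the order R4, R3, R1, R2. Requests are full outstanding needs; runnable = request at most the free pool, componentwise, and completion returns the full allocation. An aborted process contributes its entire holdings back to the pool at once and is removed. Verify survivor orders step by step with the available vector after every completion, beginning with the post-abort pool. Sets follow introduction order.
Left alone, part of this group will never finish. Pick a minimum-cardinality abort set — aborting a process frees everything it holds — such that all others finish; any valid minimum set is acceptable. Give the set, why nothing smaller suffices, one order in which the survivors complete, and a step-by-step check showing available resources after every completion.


Abort T7 and T4.
Key observation: the deadlocked T3 becomes finishable only because T7 and T4 released (2, 1, 2, 2); it completes at step 3 below.
Why nothing smaller works — every single abort fails: T7 alone leaves T3 blocked (short on R1); T3 alone leaves T7 blocked (short on R4 and R1); T5 alone leaves T7 blocked (short on R4 and R1); T4 alone leaves T7 blocked (short on R1); T8 alone leaves T7 blocked (short on R4 and R1); T6 alone leaves T7 blocked (short on R4 and R1).
One survivor order: T5, T8, T3, T6. Verifying each step (post-abort pool first):
  pool = (3, 3, 2, 5)
  T5 needs (1, 3, 0, 5) <= (3, 3, 2, 5) -> finishes; pool += (0, 0, 1, 2) = (3, 3, 3, 7)
  T8 needs (0, 3, 0, 1) <= (3, 3, 3, 7) -> finishes; pool += (2, 1, 3, 1) = (5, 4, 6, 8)
  T3 needs (0, 4, 6, 3) <= (5, 4, 6, 8) -> finishes; pool += (1, 3, 1, 0) = (6, 7, 7, 8)
  T6 needs (1, 2, 0, 2) <= (6, 7, 7, 8) -> finishes; pool += (0, 1, 0, 2) = (6, 8, 7, 10)


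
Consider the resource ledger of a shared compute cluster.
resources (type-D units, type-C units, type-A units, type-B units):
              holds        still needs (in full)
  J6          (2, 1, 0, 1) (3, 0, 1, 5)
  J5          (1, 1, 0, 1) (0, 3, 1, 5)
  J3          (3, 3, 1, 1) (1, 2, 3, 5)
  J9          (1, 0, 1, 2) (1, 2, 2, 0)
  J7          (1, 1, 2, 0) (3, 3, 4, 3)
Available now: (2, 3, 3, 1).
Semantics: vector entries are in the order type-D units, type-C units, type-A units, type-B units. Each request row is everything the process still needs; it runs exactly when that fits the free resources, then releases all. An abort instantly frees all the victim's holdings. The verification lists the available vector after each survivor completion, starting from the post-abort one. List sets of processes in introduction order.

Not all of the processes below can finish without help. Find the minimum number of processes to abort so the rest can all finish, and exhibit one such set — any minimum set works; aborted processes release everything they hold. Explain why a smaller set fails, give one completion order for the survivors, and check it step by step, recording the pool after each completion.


The answer: abort J6 and J5.
Key observation: J3 was stuck for good until J6 and J5 gave back (3, 2, 0, 2); in the order shown it finishes at step 3.
Why nothing smaller works — every single abort fails: J6 alone leaves J5 blocked (short on type-B units); J5 alone leaves J6 blocked (short on type-B units); J3 alone leaves J6 blocked (short on type-B units); J9 alone leaves J6 blocked (short on type-B units); J7 alone leaves J6 blocked (short on type-B units).
The survivors complete as J9, J7, J3. Check, step by step (starting from the post-abort pool):
  pool = (5, 5, 3, 3)
  run J9 (needs (1, 2, 2, 0), free (5, 5, 3, 3)); after release of (1, 0, 1, 2) the pool is (6, 5, 4, 5)
  run J7 (needs (3, 3, 4, 3), free (6, 5, 4, 5)); after release of (1, 1, 2, 0) the pool is (7, 6, 6, 5)
  run J3 (needs (1, 2, 3, 5), free (7, 6, 6, 5)); after release of (3, 3, 1, 1) the pool is (10, 9, 7, 6)


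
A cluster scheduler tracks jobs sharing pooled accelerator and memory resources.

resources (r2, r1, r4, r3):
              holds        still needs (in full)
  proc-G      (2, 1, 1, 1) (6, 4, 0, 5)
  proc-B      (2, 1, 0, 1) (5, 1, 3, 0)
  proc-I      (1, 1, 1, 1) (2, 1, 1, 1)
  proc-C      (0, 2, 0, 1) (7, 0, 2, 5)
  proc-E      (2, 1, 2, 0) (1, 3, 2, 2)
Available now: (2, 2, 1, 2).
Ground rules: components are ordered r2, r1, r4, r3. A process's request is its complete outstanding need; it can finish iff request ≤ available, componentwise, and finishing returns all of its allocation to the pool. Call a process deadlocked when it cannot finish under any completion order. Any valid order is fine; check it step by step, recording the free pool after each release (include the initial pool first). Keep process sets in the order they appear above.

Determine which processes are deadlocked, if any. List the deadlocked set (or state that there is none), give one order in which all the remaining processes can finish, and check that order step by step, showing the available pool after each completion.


The deadlocked set is proc-G and proc-C.
Key observation: no order helps: past proc-I, proc-E, proc-B, the free pool tops out at (7, 5, 4, 4), below what each blocked process needs in r3.
One completion order for the rest: proc-I, proc-E, proc-B. Walking it through:
  pool = (2, 2, 1, 2)
  proc-I needs (2, 1, 1, 1) <= (2, 2, 1, 2) -> finishes; pool += (1, 1, 1, 1) = (3, 3, 2, 3)
  proc-E needs (1, 3, 2, 2) <= (3, 3, 2, 3) -> finishes; pool += (2, 1, 2, 0) = (5, 4, 4, 3)
  proc-B needs (5, 1, 3, 0) <= (5, 4, 4, 3) -> finishes; pool += (2, 1, 0, 1) = (7, 5, 4, 4)
None of the blocked processes ever fits:
  blocked: proc-G wants (6, 4, 0, 5), pool (7, 5, 4, 4) — not enough r3
  blocked: proc-C wants (7, 0, 2, 5), pool (7, 5, 4, 4) — not enough r3


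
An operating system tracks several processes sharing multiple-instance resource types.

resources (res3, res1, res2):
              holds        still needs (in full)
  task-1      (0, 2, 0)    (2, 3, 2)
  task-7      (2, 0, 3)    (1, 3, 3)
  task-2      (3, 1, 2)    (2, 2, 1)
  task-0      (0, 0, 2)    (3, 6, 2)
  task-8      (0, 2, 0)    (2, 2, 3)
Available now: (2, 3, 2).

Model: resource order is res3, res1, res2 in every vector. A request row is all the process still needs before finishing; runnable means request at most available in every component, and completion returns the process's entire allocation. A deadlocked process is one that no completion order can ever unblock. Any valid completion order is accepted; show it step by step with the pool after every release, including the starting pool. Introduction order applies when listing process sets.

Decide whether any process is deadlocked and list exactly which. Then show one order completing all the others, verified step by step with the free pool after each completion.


Nothing here is deadlocked.
Key observation: starting with task-1, each completion frees enough for the next — no one is permanently blocked.
The rest can finish in the order task-1, task-2, task-8, task-0, task-7. Step-by-step check:
  pool = (2, 3, 2)
  task-1 needs (2, 3, 2) <= (2, 3, 2) -> finishes; pool += (0, 2, 0) = (2, 5, 2)
  task-2 needs (2, 2, 1) <= (2, 5, 2) -> finishes; pool += (3, 1, 2) = (5, 6, 4)
  task-8 needs (2, 2, 3) <= (5, 6, 4) -> finishes; pool += (0, 2, 0) = (5, 8, 4)
  task-0 needs (3, 6, 2) <= (5, 8, 4) -> finishes; pool += (0, 0, 2) = (5, 8, 6)
  task-7 needs (1, 3, 3) <= (5, 8, 6) -> finishes; pool += (2, 0, 3) = (7, 8, 9)


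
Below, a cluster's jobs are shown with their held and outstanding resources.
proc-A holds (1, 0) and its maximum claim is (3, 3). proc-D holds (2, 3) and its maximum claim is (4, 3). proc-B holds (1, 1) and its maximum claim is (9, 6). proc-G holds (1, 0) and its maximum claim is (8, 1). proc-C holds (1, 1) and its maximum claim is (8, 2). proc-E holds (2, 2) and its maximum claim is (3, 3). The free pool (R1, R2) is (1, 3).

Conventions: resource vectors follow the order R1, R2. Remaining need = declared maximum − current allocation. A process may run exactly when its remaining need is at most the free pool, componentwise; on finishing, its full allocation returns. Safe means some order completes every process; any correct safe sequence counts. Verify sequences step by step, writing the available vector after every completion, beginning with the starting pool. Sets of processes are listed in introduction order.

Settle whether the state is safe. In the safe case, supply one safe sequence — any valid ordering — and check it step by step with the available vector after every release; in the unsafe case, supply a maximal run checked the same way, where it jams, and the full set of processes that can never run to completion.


UNSAFE — no complete ordering exists.
Key observation: proc-E, proc-D, proc-A can finish, but then (6, 8) is all there is, and the blocked group's R1 demands exceed it.
The run proc-E, proc-D, proc-A cannot be extended any further. Step-by-step check:
  pool = (1, 3)
  run proc-E (needs (1, 1), free (1, 3)); after release of (2, 2) the pool is (3, 5)
  run proc-D (needs (2, 0), free (3, 5)); after release of (2, 3) the pool is (5, 8)
  run proc-A (needs (2, 3), free (5, 8)); after release of (1, 0) the pool is (6, 8)
  proc-B cannot run: need (8, 5) vs free (6, 8) (insufficient R1)
  proc-G cannot run: need (7, 1) vs free (6, 8) (insufficient R1)
  proc-C cannot run: need (7, 1) vs free (6, 8) (insufficient R1)
Never able to finish: proc-B, proc-G and proc-C.


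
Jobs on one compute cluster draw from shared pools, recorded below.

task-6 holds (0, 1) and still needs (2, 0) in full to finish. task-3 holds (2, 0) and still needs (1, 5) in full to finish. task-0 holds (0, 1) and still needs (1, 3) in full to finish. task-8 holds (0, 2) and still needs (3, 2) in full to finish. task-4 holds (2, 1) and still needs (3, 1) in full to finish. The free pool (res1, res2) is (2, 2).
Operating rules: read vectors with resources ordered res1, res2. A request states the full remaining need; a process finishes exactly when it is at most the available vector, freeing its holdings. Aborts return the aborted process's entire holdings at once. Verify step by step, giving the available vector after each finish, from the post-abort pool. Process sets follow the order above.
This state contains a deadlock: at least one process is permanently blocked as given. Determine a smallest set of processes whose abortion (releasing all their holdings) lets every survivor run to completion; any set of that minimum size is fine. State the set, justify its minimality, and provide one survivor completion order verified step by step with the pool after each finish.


Abort task-8.
Key observation: the deadlocked task-3 becomes finishable only because task-8 released (0, 2); it completes at step 2 below.
Why nothing smaller works: aborting no one leaves the state deadlocked as given.
Survivors finish in the order: task-6, task-3, task-4, task-0. Verifying each step (pool after the aborts first):
  pool = (2, 4)
  run task-6 (needs (2, 0), free (2, 4)); after release of (0, 1) the pool is (2, 5)
  run task-3 (needs (1, 5), free (2, 5)); after release of (2, 0) the pool is (4, 5)
  run task-4 (needs (3, 1), free (4, 5)); after release of (2, 1) the pool is (6, 6)
  run task-0 (needs (1, 3), free (6, 6)); after release of (0, 1) the pool is (6, 7)


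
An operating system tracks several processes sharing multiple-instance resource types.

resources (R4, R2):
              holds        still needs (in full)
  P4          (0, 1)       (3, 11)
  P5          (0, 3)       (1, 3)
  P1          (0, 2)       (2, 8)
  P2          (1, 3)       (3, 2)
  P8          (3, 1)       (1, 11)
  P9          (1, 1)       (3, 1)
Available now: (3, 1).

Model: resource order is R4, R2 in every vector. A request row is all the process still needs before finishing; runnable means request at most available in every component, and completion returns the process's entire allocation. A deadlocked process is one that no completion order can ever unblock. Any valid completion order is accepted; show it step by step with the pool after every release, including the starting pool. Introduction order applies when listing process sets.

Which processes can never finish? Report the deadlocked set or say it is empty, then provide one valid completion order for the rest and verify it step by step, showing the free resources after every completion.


The deadlocked set is P4 and P8.
Key observation: P9, P2, P5, P1 can finish, but then (5, 10) is all there is, and the blocked group's R2 demands exceed it.
One completion order for the rest: P9, P2, P5, P1. Step-by-step check:
  pool = (3, 1)
  run P9 (needs (3, 1), free (3, 1)); after release of (1, 1) the pool is (4, 2)
  run P2 (needs (3, 2), free (4, 2)); after release of (1, 3) the pool is (5, 5)
  run P5 (needs (1, 3), free (5, 5)); after release of (0, 3) the pool is (5, 8)
  run P1 (needs (2, 8), free (5, 8)); after release of (0, 2) the pool is (5, 10)
The stuck group stays short no matter what:
  P4 still needs (3, 11) but only (5, 10) is free — short on R2
  P8 still needs (1, 11) but only (5, 10) is free — short on R2


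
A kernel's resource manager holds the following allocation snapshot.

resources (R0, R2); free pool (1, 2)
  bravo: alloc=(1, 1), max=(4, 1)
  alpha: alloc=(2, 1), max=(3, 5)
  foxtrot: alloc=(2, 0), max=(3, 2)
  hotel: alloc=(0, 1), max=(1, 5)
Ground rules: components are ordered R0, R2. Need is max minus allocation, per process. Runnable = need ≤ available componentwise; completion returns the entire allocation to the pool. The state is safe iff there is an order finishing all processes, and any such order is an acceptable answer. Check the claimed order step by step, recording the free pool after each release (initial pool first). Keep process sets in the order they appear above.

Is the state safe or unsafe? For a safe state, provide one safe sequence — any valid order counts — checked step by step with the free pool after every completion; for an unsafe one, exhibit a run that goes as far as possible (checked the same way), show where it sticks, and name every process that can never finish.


The state is UNSAFE.
Key observation: no order helps: past foxtrot, bravo, the free pool tops out at (4, 3), below what each blocked process needs in R2.
Going as far as possible: foxtrot, bravo; after that, nothing fits. Check, step by step:
  pool = (1, 2)
  run foxtrot (needs (1, 2), free (1, 2)); after release of (2, 0) the pool is (3, 2)
  run bravo (needs (3, 0), free (3, 2)); after release of (1, 1) the pool is (4, 3)
  blocked: alpha wants (1, 4), pool (4, 3) — not enough R2
  blocked: hotel wants (1, 4), pool (4, 3) — not enough R2
Processes that can never finish: alpha and hotel.


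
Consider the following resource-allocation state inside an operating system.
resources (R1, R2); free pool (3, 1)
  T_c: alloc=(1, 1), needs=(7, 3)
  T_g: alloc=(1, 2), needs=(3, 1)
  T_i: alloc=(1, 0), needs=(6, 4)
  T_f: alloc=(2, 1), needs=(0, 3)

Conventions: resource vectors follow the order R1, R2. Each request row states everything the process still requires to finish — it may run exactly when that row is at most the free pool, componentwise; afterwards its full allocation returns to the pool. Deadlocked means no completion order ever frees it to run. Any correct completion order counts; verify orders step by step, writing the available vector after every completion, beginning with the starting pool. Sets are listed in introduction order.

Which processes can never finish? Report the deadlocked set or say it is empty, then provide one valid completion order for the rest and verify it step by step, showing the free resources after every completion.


Nothing here is deadlocked.
Key observation: T_g can run right away; the returned allocation unlocks the remaining processes in turn.
One completion order for the rest: T_g, T_f, T_i, T_c. Step-by-step check:
  pool = (3, 1)
  run T_g (needs (3, 1), free (3, 1)); after release of (1, 2) the pool is (4, 3)
  run T_f (needs (0, 3), free (4, 3)); after release of (2, 1) the pool is (6, 4)
  run T_i (needs (6, 4), free (6, 4)); after release of (1, 0) the pool is (7, 4)
  run T_c (needs (7, 3), free (7, 4)); after release of (1, 1) the pool is (8, 5)


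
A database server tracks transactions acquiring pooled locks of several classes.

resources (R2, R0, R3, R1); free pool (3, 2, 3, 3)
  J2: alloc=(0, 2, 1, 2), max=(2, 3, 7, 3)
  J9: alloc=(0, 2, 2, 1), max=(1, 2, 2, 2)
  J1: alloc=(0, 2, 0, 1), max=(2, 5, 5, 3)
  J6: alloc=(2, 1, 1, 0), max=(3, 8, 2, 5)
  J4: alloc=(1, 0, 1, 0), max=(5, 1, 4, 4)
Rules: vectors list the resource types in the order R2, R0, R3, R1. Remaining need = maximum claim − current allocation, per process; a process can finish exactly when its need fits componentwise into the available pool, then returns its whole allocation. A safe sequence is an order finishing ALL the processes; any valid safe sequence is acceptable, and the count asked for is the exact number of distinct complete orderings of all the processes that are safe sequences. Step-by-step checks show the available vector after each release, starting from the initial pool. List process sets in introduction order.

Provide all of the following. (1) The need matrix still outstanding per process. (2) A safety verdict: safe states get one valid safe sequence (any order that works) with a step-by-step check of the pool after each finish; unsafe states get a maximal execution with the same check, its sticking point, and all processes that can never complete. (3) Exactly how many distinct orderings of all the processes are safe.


(1) Remaining need (order R2, R0, R3, R1):
  J2: (2, 1, 6, 1)
  J9: (1, 0, 0, 1)
  J1: (2, 3, 5, 2)
  J6: (1, 7, 1, 5)
  J4: (4, 1, 3, 4)
(2) UNSAFE — no complete ordering exists.
Key observation: after J9, J1 the pool peaks at (3, 6, 5, 5), and each blocked process is short somewhere: J2 on R3; J6 on R0; J4 on R2.
A maximal execution: J9, J1 — then nothing else fits. Verifying each step:
  pool = (3, 2, 3, 3)
  run J9 (needs (1, 0, 0, 1), free (3, 2, 3, 3)); after release of (0, 2, 2, 1) the pool is (3, 4, 5, 4)
  run J1 (needs (2, 3, 5, 2), free (3, 4, 5, 4)); after release of (0, 2, 0, 1) the pool is (3, 6, 5, 5)
  J2 cannot run: need (2, 1, 6, 1) vs free (3, 6, 5, 5) (insufficient R3)
  J6 cannot run: need (1, 7, 1, 5) vs free (3, 6, 5, 5) (insufficient R0)
  J4 cannot run: need (4, 1, 3, 4) vs free (3, 6, 5, 5) (insufficient R2)
Never able to finish: J2, J6 and J4.
(3) Exactly 0 of the possible complete orderings are safe sequences.


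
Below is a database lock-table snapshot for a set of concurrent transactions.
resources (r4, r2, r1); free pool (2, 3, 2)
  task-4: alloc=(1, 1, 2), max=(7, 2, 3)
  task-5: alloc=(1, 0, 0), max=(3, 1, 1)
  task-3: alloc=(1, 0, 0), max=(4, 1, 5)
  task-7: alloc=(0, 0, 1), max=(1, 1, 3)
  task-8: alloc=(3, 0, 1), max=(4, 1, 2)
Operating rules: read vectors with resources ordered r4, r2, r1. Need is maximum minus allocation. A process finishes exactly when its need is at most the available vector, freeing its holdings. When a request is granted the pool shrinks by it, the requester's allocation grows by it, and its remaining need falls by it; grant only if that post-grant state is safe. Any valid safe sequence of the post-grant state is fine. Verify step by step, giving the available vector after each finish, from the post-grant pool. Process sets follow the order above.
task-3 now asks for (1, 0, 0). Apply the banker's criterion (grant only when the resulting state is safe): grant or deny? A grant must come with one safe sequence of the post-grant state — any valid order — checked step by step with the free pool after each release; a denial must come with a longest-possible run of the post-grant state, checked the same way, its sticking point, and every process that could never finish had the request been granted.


DENY — the pretend-granted state is unsafe.
Key observation: after task-8, task-5, task-7 the pool peaks at (5, 3, 4), and each blocked process is short somewhere: task-4 on r4; task-3 on r1.
After a pretend grant, a maximal execution: task-8, task-5, task-7 — then nothing else fits. Walking it through:
  pool = (1, 3, 2)
  task-8 needs (1, 1, 1) <= (1, 3, 2) -> finishes; pool += (3, 0, 1) = (4, 3, 3)
  task-5 needs (2, 1, 1) <= (4, 3, 3) -> finishes; pool += (1, 0, 0) = (5, 3, 3)
  task-7 needs (1, 1, 2) <= (5, 3, 3) -> finishes; pool += (0, 0, 1) = (5, 3, 4)
  blocked: task-4 wants (6, 1, 1), pool (5, 3, 4) — not enough r4
  blocked: task-3 wants (2, 1, 5), pool (5, 3, 4) — not enough r1
Processes that could never finish after the grant: task-4 and task-3.


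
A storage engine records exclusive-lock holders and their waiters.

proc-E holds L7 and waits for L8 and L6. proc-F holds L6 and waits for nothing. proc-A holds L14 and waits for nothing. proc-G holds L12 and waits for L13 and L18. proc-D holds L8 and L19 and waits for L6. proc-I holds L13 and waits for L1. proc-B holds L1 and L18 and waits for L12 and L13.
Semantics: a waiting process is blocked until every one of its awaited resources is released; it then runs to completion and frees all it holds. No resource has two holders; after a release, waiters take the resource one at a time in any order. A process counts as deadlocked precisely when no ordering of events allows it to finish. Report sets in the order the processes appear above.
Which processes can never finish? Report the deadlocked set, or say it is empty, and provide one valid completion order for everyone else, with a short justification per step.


Deadlocked: proc-G, proc-I and proc-B.
Key observation: the waits loop around proc-G -> proc-I -> proc-B -> proc-G with no way out; no other process is dragged down with it.
The rest can finish in the order proc-A, proc-F, proc-D, proc-E.
Verifying each step:
  proc-A: no waits; runs immediately, freeing L14
  proc-F: no waits; runs immediately, freeing L6
  proc-D waits on L6 — all released -> runs and releases L8 and L19
  proc-E waits on L8 and L6 — all released -> runs and releases L7


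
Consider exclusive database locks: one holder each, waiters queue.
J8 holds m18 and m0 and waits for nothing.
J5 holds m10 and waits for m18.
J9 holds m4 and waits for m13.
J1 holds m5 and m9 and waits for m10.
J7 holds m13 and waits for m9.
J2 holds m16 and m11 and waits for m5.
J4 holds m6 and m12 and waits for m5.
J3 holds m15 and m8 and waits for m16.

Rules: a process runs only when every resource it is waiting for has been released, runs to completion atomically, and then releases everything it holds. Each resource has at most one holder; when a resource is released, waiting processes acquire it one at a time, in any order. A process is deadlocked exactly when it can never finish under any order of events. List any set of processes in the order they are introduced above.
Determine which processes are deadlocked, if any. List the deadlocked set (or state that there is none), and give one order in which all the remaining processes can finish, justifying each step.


No process is deadlocked.
Key observation: all waits point, directly or indirectly, at processes that can finish, so nothing is permanently blocked.
One completion order for the rest: J8, J5, J1, J2, J7, J9, J4, J3.
Step-by-step check:
  J8 waits on nothing -> runs at once and releases m18 and m0
  J5: everything it awaited (m18) is free; runs, freeing m10
  J1: everything it awaited (m10) is free; runs, freeing m5 and m9
  J2: everything it awaited (m5) is free; runs, freeing m16 and m11
  J7: everything it awaited (m9) is free; runs, freeing m13
  J9: everything it awaited (m13) is free; runs, freeing m4
  J4: everything it awaited (m5) is free; runs, freeing m6 and m12
  J3: everything it awaited (m16) is free; runs, freeing m15 and m8


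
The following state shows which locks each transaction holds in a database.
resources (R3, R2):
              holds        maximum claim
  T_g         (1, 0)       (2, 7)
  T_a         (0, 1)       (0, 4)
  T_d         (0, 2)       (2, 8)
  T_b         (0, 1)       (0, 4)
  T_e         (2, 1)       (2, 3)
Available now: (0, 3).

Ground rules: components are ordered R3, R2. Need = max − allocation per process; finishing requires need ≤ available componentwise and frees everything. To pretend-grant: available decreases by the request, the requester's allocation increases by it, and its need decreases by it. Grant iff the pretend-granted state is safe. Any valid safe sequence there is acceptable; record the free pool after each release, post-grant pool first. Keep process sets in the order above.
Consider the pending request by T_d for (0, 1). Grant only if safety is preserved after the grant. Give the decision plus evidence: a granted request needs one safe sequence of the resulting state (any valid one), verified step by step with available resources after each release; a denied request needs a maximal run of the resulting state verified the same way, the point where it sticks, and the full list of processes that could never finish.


GRANT — the state after the grant stays safe, e.g. via T_e, T_b, T_a, T_d, T_g.
Key observation: the transfer keeps a workable pool ((0, 2)); T_e starts the safe sequence.
Step-by-step check of the post-grant state:
  pool = (0, 2)
  T_e needs (0, 2) <= (0, 2) -> finishes; pool += (2, 1) = (2, 3)
  T_b needs (0, 3) <= (2, 3) -> finishes; pool += (0, 1) = (2, 4)
  T_a needs (0, 3) <= (2, 4) -> finishes; pool += (0, 1) = (2, 5)
  T_d needs (2, 5) <= (2, 5) -> finishes; pool += (0, 3) = (2, 8)
  T_g needs (1, 7) <= (2, 8) -> finishes; pool += (1, 0) = (3, 8)


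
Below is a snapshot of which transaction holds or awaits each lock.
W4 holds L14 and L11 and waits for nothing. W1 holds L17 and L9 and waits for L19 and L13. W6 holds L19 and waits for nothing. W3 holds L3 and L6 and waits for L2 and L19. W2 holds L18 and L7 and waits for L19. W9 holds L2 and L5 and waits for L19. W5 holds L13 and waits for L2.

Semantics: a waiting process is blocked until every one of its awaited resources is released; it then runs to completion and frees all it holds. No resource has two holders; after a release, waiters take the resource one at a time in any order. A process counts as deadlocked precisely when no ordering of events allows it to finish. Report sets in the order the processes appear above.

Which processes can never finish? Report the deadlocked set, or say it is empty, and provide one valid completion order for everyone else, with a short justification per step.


Nothing here is deadlocked.
Key observation: no waiting chain loops back on itself — every chain ends at a process that waits on nothing, so everyone eventually runs.
The rest can finish in the order W4, W6, W9, W5, W2, W1, W3.
Walking it through:
  run W4 (it waits on nothing); releases L14 and L11
  run W6 (it waits on nothing); releases L19
  W9: everything it awaited (L19) is free; runs, freeing L2 and L5
  W5: everything it awaited (L2) is free; runs, freeing L13
  W2: everything it awaited (L19) is free; runs, freeing L18 and L7
  W1: everything it awaited (L19 and L13) is free; runs, freeing L17 and L9
  W3: everything it awaited (L2 and L19) is free; runs, freeing L3 and L6


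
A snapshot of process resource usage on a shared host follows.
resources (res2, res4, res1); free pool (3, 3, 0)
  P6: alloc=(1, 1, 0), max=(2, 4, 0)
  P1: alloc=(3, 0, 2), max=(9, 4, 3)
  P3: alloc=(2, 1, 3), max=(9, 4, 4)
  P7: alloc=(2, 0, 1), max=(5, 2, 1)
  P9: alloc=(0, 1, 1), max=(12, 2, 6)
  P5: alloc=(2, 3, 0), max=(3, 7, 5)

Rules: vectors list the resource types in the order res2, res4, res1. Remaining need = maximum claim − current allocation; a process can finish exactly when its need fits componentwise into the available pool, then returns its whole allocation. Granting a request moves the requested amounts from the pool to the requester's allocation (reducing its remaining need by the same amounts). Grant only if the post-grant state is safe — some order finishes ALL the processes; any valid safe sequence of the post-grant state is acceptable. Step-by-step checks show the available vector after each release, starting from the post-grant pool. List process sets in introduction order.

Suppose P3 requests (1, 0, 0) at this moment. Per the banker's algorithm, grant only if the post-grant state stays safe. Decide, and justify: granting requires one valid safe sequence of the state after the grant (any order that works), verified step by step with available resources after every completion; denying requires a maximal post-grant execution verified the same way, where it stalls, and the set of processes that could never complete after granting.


DENY — the pretend-granted state is unsafe.
Key observation: after P6, P7 the pool peaks at (5, 4, 1), and each blocked process is short somewhere: P1 on res2; P3 on res2; P9 on res2, res1; P5 on res1.
Pretend the grant happened; the run P6, P7 goes as far as possible. Check, step by step:
  pool = (2, 3, 0)
  P6: need (1, 3, 0) fits (2, 3, 0); releases (1, 1, 0), pool now (3, 4, 0)
  P7: need (3, 2, 0) fits (3, 4, 0); releases (2, 0, 1), pool now (5, 4, 1)
  P1 still needs (6, 4, 1) but only (5, 4, 1) is free — short on res2
  P3 still needs (6, 3, 1) but only (5, 4, 1) is free — short on res2
  P9 still needs (12, 1, 5) but only (5, 4, 1) is free — short on res2 and res1
  P5 still needs (1, 4, 5) but only (5, 4, 1) is free — short on res1
Post-grant, the permanently blocked set is P1, P3, P9 and P5.


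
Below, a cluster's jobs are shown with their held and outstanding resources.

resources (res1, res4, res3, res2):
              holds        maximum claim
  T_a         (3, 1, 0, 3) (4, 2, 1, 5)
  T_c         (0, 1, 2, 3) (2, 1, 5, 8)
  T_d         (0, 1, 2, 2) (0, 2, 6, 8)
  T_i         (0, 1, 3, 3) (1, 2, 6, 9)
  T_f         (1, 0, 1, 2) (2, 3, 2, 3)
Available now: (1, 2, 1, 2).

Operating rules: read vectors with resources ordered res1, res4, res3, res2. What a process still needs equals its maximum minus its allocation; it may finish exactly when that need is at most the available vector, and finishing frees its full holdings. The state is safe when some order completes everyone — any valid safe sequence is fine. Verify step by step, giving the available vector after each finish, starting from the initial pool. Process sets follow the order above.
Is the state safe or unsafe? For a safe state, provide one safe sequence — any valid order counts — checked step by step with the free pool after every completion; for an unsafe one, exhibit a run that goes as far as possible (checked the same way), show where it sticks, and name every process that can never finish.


The state is UNSAFE.
Key observation: the pool after T_a, T_f is (5, 3, 2, 7); every surviving request exceeds it in res3, so progress ends there.
The run T_a, T_f cannot be extended any further. Walking it through:
  pool = (1, 2, 1, 2)
  T_a: need (1, 1, 1, 2) fits (1, 2, 1, 2); releases (3, 1, 0, 3), pool now (4, 3, 1, 5)
  T_f: need (1, 3, 1, 1) fits (4, 3, 1, 5); releases (1, 0, 1, 2), pool now (5, 3, 2, 7)
  T_c cannot run: need (2, 0, 3, 5) vs free (5, 3, 2, 7) (insufficient res3)
  T_d cannot run: need (0, 1, 4, 6) vs free (5, 3, 2, 7) (insufficient res3)
  T_i cannot run: need (1, 1, 3, 6) vs free (5, 3, 2, 7) (insufficient res3)
Permanently blocked: T_c, T_d and T_i.


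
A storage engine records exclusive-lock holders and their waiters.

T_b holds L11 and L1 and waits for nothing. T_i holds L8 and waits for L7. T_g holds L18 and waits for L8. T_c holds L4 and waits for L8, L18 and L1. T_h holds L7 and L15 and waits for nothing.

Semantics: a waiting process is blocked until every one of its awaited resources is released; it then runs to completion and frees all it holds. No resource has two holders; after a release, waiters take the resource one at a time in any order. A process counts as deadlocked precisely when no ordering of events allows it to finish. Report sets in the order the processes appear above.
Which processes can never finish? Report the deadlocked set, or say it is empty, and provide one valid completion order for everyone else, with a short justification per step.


The deadlocked set is empty.
Key observation: although several processes wait, no cycle exists — each chain bottoms out at a free runner.
The rest can finish in the order T_b, T_h, T_i, T_g, T_c.
Walking it through:
  T_b: no waits; runs immediately, freeing L11 and L1
  T_h: no waits; runs immediately, freeing L7 and L15
  T_i waits on L7 — all released -> runs and releases L8
  T_g waits on L8 — all released -> runs and releases L18
  T_c waits on L8, L18 and L1 — all released -> runs and releases L4


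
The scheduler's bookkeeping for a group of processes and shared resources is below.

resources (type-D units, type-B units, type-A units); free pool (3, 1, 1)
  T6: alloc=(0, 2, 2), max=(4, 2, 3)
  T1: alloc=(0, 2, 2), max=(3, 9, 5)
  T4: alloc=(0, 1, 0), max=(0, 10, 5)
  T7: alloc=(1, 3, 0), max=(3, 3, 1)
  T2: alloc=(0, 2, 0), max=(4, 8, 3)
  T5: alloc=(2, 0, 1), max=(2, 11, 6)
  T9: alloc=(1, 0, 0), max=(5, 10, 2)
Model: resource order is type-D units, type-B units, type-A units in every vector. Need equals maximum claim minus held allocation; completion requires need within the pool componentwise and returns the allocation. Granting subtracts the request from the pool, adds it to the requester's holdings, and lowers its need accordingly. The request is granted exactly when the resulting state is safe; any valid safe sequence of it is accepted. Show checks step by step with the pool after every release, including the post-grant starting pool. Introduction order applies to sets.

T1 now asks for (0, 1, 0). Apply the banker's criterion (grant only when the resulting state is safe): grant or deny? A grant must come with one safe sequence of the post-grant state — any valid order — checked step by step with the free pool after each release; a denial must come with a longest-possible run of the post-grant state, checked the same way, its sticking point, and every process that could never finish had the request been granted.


DENY: after the grant no complete ordering would exist.
Key observation: no order helps: past T7, T6, the free pool tops out at (4, 5, 3), below what each blocked process needs in type-B units.
On the post-grant state, T7, T6 is a maximal run — nothing extends it. Verifying each step:
  pool = (3, 0, 1)
  T7 needs (2, 0, 1) <= (3, 0, 1) -> finishes; pool += (1, 3, 0) = (4, 3, 1)
  T6 needs (4, 0, 1) <= (4, 3, 1) -> finishes; pool += (0, 2, 2) = (4, 5, 3)
  blocked: T1 wants (3, 6, 3), pool (4, 5, 3) — not enough type-B units
  blocked: T4 wants (0, 9, 5), pool (4, 5, 3) — not enough type-B units and type-A units
  blocked: T2 wants (4, 6, 3), pool (4, 5, 3) — not enough type-B units
  blocked: T5 wants (0, 11, 5), pool (4, 5, 3) — not enough type-B units and type-A units
  blocked: T9 wants (4, 10, 2), pool (4, 5, 3) — not enough type-B units
Had the request been granted, T1, T4, T2, T5 and T9 could never finish.
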